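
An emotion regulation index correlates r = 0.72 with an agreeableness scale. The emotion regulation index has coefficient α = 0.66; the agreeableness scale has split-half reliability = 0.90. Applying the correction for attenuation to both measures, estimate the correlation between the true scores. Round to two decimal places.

0.93

r_true = r_obs / √(r_xx · r_yy) = 0.72 / √(0.66 × 0.90) = 0.72 / √0.5940 = 0.72 / 0.7707 ≈ 0.93.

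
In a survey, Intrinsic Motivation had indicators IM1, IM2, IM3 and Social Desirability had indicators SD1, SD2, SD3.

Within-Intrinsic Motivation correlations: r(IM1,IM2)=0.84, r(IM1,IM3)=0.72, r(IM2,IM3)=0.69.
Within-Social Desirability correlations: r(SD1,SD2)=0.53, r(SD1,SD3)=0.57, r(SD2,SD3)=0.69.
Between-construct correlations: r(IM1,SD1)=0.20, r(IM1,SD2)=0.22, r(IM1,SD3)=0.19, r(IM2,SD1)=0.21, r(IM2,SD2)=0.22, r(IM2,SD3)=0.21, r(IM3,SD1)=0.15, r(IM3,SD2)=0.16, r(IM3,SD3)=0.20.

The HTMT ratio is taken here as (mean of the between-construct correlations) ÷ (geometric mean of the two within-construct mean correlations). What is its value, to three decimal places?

0.292

Mean heterotrait r = 1.76/9 = 0.1956.
Mean within-IM = 2.25/3 = 0.7500; mean within-SD = 1.79/3 = 0.5967.
Geometric mean = √(0.7500 × 0.5967) = 0.6690.
HTMT = 0.1956 / 0.6690 = 0.292.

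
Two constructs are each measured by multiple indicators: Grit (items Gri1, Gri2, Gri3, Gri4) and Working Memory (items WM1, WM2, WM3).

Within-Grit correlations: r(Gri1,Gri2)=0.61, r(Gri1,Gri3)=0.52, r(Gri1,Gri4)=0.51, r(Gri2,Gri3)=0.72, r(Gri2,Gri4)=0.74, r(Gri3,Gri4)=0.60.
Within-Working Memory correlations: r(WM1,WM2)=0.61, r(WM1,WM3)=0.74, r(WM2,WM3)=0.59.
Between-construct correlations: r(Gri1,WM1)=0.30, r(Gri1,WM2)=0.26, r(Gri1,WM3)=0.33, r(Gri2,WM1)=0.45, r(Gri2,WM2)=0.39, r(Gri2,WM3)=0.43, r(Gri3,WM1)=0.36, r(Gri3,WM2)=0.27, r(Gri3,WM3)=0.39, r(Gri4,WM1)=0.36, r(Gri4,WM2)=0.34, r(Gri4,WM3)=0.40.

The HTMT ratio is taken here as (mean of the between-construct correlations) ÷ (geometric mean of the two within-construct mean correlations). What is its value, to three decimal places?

0.565

Mean heterotrait r = 4.28/12 = 0.3567.
Mean within-Gri = 3.70/6 = 0.6167; mean within-WM = 1.94/3 = 0.6467.
Geometric mean = √(0.6167 × 0.6467) = 0.6315.
HTMT = 0.3567 / 0.6315 = 0.565.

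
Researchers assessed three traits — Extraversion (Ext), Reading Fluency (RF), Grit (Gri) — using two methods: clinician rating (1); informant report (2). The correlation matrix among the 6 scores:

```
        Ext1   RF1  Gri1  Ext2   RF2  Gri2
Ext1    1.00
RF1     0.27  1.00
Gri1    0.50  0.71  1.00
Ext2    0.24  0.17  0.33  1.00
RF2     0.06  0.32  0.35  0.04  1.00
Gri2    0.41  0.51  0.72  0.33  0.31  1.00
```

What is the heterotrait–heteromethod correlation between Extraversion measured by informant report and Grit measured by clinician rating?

0.33

Different traits and methods: r(Ext2, Gri1) = 0.33.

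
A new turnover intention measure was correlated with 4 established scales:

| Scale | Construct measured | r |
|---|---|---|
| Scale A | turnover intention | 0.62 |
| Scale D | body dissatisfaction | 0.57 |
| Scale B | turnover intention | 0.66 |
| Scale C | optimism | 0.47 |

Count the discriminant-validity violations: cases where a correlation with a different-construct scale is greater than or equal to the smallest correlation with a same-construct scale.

Convergent (same construct = turnover intention): Scale A, Scale B.
Smallest convergent = 0.62. Discriminant values: 0.57, 0.47; count ≥ 0.62 → 0.

0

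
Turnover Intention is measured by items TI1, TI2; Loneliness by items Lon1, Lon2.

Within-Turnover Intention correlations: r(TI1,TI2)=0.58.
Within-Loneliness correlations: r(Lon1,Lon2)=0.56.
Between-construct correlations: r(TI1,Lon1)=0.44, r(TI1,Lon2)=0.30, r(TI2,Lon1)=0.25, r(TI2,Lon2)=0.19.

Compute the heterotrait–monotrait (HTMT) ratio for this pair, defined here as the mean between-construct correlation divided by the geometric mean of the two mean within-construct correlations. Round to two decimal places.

Mean between = 1.18/4 = 0.2950.
Mean within-TI = 0.58/1 = 0.5800; mean within-Lon = 0.56/1 = 0.5600.
Geometric mean = √(0.5800 × 0.5600) = 0.5699.
HTMT = 0.2950 / 0.5699 = 0.52.

0.52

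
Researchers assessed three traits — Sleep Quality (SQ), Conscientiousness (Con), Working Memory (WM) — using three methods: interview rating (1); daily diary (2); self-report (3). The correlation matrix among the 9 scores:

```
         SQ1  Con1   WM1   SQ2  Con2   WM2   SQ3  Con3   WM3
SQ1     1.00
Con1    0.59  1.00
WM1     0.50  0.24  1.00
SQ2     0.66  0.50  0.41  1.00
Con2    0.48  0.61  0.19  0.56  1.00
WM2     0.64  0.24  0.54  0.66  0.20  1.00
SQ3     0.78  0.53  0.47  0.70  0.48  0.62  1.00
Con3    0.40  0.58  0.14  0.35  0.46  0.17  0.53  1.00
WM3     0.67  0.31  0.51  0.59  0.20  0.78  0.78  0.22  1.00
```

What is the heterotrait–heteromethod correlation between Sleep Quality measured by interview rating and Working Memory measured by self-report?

0.67

Different traits and methods: r(SQ1, WM3) = 0.67.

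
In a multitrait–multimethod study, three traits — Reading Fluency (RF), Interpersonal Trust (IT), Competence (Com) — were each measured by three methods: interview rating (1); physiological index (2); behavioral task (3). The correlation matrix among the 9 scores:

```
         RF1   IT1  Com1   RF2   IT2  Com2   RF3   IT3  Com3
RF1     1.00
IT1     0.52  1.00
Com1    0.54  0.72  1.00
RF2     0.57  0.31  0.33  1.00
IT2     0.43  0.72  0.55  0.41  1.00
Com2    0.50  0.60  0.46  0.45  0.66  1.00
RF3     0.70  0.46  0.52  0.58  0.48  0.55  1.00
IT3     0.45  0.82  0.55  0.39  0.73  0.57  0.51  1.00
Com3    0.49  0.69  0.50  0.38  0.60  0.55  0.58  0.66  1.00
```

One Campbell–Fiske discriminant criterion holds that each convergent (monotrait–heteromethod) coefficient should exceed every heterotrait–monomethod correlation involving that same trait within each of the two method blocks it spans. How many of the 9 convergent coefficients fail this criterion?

Each convergent coefficient versus the relevant comparison correlations:
RF (methods 1·2): 0.57 vs {0.52, 0.41, 0.54, 0.45} → pass.
RF (methods 1·3): 0.70 vs {0.52, 0.51, 0.54, 0.58} → pass.
RF (methods 2·3): 0.58 vs {0.41, 0.51, 0.45, 0.58} → fail.
IT (methods 1·2): 0.72 vs {0.52, 0.41, 0.72, 0.66} → fail.
IT (methods 1·3): 0.82 vs {0.52, 0.51, 0.72, 0.66} → pass.
IT (methods 2·3): 0.73 vs {0.41, 0.51, 0.66, 0.66} → pass.
Com (methods 1·2): 0.46 vs {0.54, 0.45, 0.72, 0.66} → fail.
Com (methods 1·3): 0.50 vs {0.54, 0.58, 0.72, 0.66} → fail.
Com (methods 2·3): 0.55 vs {0.45, 0.58, 0.66, 0.66} → fail.
5 of 9 fail.

5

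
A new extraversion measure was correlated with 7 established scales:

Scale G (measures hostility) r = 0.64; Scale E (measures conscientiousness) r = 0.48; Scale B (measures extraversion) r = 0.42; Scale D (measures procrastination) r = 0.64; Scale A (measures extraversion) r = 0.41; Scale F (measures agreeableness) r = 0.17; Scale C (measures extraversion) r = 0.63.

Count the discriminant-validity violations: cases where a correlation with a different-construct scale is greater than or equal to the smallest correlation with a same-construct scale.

3

Convergent (same construct = extraversion): Scale B, Scale A, Scale C.
Smallest convergent = 0.41. Discriminant values: 0.64, 0.48, 0.64, 0.17; count ≥ 0.41 → 3.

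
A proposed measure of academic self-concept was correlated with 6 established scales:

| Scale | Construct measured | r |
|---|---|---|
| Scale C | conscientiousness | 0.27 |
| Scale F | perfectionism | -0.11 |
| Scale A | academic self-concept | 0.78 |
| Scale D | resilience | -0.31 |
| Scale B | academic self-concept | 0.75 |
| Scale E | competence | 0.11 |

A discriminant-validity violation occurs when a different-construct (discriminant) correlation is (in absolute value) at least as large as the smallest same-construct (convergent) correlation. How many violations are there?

Convergent (same construct = academic self-concept): Scale A, Scale B.
Smallest convergent = 0.75. Discriminant |r|: 0.27, 0.11, 0.31, 0.11; count ≥ 0.75 → 0.

0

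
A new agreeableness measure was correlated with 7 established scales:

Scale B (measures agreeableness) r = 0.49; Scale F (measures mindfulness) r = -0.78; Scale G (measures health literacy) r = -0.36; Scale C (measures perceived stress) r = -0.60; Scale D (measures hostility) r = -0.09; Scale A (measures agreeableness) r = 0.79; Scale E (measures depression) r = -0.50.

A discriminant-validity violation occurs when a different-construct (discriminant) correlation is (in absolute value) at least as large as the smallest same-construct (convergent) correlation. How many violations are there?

3

Convergent (same construct = agreeableness): Scale B, Scale A.
Smallest convergent = 0.49. Discriminant |r|: 0.78, 0.36, 0.60, 0.09, 0.50; count ≥ 0.49 → 3.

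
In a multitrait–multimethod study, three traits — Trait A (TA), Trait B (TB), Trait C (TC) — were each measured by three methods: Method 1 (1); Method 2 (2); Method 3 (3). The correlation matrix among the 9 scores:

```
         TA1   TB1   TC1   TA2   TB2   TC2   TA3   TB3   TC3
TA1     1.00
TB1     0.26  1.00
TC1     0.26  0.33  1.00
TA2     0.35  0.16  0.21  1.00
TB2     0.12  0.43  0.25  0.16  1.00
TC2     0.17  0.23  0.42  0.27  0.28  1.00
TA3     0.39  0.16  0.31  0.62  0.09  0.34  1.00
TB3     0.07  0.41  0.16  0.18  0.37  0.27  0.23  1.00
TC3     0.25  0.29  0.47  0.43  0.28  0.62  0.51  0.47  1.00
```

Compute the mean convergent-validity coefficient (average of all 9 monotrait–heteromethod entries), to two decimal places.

0.45

Convergent values: 0.35, 0.39, 0.62, 0.43, 0.41, 0.37, 0.42, 0.47, 0.62; mean = 4.08/9 = 0.45.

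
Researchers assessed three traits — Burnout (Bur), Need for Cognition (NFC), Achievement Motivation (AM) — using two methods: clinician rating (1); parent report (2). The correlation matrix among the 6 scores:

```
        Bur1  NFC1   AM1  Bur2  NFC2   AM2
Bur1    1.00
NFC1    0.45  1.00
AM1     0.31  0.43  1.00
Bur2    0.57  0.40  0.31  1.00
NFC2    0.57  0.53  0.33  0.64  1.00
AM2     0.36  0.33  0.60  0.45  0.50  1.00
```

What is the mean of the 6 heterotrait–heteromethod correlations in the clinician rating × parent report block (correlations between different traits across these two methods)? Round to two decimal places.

0.38

HTHM values (method 1 × method 2): 0.57, 0.36, 0.40, 0.33, 0.31, 0.33; mean = 2.30/6 = 0.38.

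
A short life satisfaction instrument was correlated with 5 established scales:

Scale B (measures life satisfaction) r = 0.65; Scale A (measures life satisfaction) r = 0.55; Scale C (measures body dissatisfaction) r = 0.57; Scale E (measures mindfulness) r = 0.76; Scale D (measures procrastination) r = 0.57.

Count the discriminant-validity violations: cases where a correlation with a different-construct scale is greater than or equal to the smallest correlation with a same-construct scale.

3

Convergent (same construct = life satisfaction): Scale B, Scale A.
Smallest convergent = 0.55. Discriminant values: 0.57, 0.76, 0.57; count ≥ 0.55 → 3.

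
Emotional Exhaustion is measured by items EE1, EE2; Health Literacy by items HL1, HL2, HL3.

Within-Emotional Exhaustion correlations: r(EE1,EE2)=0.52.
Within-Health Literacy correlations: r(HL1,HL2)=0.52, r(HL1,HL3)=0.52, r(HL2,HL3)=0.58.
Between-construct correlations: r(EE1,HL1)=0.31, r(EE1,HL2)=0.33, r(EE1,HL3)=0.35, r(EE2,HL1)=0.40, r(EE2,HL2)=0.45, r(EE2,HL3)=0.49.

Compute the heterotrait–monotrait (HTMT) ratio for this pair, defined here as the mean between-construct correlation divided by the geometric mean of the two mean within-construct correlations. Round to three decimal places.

0.733

Mean heterotrait r = 2.33/6 = 0.3883.
Mean within-EE = 0.52/1 = 0.5200; mean within-HL = 1.62/3 = 0.5400.
Geometric mean = √(0.5200 × 0.5400) = 0.5299.
HTMT = 0.3883 / 0.5299 = 0.733.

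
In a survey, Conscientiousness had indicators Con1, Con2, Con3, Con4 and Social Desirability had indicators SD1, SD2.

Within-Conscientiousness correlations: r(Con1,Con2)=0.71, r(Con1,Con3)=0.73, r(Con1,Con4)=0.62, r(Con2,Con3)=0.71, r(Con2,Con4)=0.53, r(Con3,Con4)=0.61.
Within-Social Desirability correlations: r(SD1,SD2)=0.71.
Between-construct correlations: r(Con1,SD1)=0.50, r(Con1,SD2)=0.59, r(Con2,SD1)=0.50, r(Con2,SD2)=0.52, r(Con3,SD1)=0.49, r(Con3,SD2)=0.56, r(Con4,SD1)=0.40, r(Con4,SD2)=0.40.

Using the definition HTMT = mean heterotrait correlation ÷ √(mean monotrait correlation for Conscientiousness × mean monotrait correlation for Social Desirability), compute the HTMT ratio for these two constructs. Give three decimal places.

Between-construct mean = 3.96/8 = 0.4950.
Mean within-Con = 3.91/6 = 0.6517; mean within-SD = 0.71/1 = 0.7100.
Geometric mean = √(0.6517 × 0.7100) = 0.6802.
HTMT = 0.4950 / 0.6802 = 0.728.

0.728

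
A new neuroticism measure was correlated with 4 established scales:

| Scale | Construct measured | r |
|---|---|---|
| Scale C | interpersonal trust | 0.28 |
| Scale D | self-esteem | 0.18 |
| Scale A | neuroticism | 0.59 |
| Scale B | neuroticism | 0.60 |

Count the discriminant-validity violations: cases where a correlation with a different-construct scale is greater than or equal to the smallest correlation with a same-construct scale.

0

Convergent (same construct = neuroticism): Scale A, Scale B.
Smallest convergent = 0.59. Discriminant values: 0.28, 0.18; count ≥ 0.59 → 0.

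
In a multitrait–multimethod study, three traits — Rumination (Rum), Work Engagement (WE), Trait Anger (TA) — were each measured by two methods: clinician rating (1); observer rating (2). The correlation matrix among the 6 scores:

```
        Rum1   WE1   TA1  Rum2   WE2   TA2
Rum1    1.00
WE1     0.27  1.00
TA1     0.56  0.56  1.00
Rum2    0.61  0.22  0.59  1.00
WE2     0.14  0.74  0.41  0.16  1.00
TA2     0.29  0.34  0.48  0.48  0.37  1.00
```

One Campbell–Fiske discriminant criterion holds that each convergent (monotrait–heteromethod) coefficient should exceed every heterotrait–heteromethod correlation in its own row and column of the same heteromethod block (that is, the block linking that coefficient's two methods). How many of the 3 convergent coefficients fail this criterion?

1

Checking each validity diagonal entry against its comparison values:
Rum (methods 1·2): 0.61 vs {0.14, 0.22, 0.29, 0.59} → pass.
WE (methods 1·2): 0.74 vs {0.22, 0.14, 0.34, 0.41} → pass.
TA (methods 1·2): 0.48 vs {0.59, 0.29, 0.41, 0.34} → fail.
1 of 3 fail.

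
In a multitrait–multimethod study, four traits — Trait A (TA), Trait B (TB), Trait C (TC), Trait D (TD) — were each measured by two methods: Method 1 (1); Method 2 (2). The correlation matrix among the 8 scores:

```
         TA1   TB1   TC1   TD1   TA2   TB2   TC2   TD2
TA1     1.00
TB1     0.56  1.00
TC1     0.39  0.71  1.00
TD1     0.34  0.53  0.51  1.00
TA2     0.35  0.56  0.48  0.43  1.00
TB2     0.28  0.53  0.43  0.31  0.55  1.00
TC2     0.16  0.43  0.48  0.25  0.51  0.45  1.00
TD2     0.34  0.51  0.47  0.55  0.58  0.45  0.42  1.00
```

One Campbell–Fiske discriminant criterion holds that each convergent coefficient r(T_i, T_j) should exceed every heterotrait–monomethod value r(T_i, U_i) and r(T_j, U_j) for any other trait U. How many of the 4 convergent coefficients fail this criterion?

4

Checking each validity diagonal entry against its comparison values:
TA (methods 1·2): 0.35 vs {0.56, 0.55, 0.39, 0.51, 0.34, 0.58} → fail.
TB (methods 1·2): 0.53 vs {0.56, 0.55, 0.71, 0.45, 0.53, 0.45} → fail.
TC (methods 1·2): 0.48 vs {0.39, 0.51, 0.71, 0.45, 0.51, 0.42} → fail.
TD (methods 1·2): 0.55 vs {0.34, 0.58, 0.53, 0.45, 0.51, 0.42} → fail.
4 of 4 fail.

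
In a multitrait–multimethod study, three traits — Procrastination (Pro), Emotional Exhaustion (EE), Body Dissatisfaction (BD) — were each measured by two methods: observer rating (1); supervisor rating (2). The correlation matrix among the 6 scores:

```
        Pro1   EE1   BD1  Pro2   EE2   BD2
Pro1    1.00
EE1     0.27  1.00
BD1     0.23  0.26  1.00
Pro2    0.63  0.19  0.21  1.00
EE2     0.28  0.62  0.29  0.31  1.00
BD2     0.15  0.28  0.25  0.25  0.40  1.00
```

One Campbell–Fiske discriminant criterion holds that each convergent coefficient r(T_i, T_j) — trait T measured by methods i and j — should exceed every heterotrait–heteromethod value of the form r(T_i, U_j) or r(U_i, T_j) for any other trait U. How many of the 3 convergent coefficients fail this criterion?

1

Checking each validity diagonal entry against its comparison values:
Pro (methods 1·2): 0.63 vs {0.28, 0.19, 0.15, 0.21} → pass.
EE (methods 1·2): 0.62 vs {0.19, 0.28, 0.28, 0.29} → pass.
BD (methods 1·2): 0.25 vs {0.21, 0.15, 0.29, 0.28} → fail.
1 of 3 fail.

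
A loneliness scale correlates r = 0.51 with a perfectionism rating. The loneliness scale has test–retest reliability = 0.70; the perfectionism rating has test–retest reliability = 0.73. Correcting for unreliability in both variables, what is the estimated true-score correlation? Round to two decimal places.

r_true = r_obs / √(r_xx · r_yy) = 0.51 / √(0.70 × 0.73) = 0.51 / √0.5110 = 0.51 / 0.7148 ≈ 0.71.

0.71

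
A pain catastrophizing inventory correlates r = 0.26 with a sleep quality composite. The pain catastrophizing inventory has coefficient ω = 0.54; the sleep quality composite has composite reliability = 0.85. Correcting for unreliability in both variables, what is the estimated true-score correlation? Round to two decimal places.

0.38

r_true = r_obs / √(r_xx · r_yy) = 0.26 / √(0.54 × 0.85) = 0.26 / √0.4590 = 0.26 / 0.6775 ≈ 0.38.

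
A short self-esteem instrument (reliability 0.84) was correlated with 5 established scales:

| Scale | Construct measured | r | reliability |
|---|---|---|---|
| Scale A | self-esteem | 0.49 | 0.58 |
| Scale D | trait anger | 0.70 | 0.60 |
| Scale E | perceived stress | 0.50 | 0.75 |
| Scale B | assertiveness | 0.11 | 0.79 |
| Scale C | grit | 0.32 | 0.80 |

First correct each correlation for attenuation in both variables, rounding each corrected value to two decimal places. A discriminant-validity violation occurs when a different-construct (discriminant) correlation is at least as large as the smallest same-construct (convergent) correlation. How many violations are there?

1

Disattenuated r (r / √(r_scale · r_new)):
  Scale A (conv): 0.49 / √(0.58·0.84) = 0.70
  Scale D (disc): 0.70 / √(0.60·0.84) = 0.99
  Scale E (disc): 0.50 / √(0.75·0.84) = 0.63
  Scale B (disc): 0.11 / √(0.79·0.84) = 0.14
  Scale C (disc): 0.32 / √(0.80·0.84) = 0.39
Smallest convergent = 0.70. Discriminant values: 0.99, 0.63, 0.14, 0.39; count ≥ 0.70 → 1.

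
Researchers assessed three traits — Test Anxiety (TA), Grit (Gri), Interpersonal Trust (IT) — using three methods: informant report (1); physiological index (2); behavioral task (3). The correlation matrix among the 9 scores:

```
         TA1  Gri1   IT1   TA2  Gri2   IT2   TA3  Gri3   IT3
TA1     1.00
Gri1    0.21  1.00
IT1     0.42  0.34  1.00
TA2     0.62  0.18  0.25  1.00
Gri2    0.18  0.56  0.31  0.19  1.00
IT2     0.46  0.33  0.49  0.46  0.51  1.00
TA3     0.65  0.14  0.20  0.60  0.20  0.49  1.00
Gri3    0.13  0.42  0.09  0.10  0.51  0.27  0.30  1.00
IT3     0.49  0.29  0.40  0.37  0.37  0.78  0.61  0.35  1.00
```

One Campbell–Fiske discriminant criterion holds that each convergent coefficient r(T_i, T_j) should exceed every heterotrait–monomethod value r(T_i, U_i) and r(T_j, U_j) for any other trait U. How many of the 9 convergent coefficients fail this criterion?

4

Convergent coefficients and their comparison sets:
TA (methods 1·2): 0.62 vs {0.21, 0.19, 0.42, 0.46} → pass.
TA (methods 1·3): 0.65 vs {0.21, 0.30, 0.42, 0.61} → pass.
TA (methods 2·3): 0.60 vs {0.19, 0.30, 0.46, 0.61} → fail.
Gri (methods 1·2): 0.56 vs {0.21, 0.19, 0.34, 0.51} → pass.
Gri (methods 1·3): 0.42 vs {0.21, 0.30, 0.34, 0.35} → pass.
Gri (methods 2·3): 0.51 vs {0.19, 0.30, 0.51, 0.35} → fail.
IT (methods 1·2): 0.49 vs {0.42, 0.46, 0.34, 0.51} → fail.
IT (methods 1·3): 0.40 vs {0.42, 0.61, 0.34, 0.35} → fail.
IT (methods 2·3): 0.78 vs {0.46, 0.61, 0.51, 0.35} → pass.
4 of 9 fail.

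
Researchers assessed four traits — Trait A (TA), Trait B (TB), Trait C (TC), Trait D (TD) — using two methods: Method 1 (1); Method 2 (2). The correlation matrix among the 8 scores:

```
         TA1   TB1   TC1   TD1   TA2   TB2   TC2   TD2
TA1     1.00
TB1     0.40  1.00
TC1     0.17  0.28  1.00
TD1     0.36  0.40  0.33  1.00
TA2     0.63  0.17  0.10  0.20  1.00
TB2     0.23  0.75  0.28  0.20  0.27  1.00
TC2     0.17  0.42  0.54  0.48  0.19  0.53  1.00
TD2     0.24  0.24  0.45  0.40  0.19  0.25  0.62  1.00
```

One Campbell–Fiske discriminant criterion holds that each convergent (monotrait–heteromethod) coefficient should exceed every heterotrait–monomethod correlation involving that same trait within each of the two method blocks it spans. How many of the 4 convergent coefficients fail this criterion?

Convergent coefficients and their comparison sets:
TA (methods 1·2): 0.63 vs {0.40, 0.27, 0.17, 0.19, 0.36, 0.19} → pass.
TB (methods 1·2): 0.75 vs {0.40, 0.27, 0.28, 0.53, 0.40, 0.25} → pass.
TC (methods 1·2): 0.54 vs {0.17, 0.19, 0.28, 0.53, 0.33, 0.62} → fail.
TD (methods 1·2): 0.40 vs {0.36, 0.19, 0.40, 0.25, 0.33, 0.62} → fail.
2 of 4 fail.

2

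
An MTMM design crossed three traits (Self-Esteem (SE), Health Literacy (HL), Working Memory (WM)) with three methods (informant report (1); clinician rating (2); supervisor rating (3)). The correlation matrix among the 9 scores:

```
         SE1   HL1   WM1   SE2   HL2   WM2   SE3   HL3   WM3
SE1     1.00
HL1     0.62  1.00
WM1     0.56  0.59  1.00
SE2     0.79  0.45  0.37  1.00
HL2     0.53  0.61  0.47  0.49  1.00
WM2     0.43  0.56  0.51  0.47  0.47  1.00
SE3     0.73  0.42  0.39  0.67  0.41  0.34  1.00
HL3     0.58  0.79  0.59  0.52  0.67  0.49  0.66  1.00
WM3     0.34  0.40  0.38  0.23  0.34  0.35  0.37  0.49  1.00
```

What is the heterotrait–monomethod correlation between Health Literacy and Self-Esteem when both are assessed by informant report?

0.62

Different traits, same method: r(HL1, SE1) = 0.62.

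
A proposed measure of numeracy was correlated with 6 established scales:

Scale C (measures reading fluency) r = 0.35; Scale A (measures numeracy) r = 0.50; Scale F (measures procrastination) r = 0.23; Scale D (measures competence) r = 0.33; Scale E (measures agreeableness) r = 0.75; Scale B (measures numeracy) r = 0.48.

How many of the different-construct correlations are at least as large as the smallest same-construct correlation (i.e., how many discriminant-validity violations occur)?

Convergent (same construct = numeracy): Scale A, Scale B.
Smallest convergent = 0.48. Discriminant values: 0.35, 0.23, 0.33, 0.75; count ≥ 0.48 → 1.

1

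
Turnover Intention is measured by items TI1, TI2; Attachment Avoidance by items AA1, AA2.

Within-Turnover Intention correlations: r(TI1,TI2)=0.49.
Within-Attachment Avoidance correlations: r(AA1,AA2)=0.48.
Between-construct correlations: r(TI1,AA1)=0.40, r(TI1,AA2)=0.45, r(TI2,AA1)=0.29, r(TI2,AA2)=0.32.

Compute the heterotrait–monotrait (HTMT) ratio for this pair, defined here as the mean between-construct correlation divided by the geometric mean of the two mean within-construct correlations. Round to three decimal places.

Between-construct mean = 1.46/4 = 0.3650.
Mean within-TI = 0.49/1 = 0.4900; mean within-AA = 0.48/1 = 0.4800.
Geometric mean = √(0.4900 × 0.4800) = 0.4850.
HTMT = 0.3650 / 0.4850 = 0.753.

0.753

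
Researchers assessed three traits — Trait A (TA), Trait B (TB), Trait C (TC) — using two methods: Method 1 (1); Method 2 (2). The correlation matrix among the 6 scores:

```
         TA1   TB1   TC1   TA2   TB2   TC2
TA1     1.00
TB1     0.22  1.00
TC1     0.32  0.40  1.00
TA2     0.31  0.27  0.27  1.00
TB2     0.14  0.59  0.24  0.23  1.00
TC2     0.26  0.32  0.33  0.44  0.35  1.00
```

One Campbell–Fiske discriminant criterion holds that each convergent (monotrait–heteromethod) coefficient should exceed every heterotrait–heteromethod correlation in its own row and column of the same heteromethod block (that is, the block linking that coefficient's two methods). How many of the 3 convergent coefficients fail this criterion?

0

Convergent coefficients and their comparison sets:
TA (methods 1·2): 0.31 vs {0.14, 0.27, 0.26, 0.27} → pass.
TB (methods 1·2): 0.59 vs {0.27, 0.14, 0.32, 0.24} → pass.
TC (methods 1·2): 0.33 vs {0.27, 0.26, 0.24, 0.32} → pass.
0 of 3 fail.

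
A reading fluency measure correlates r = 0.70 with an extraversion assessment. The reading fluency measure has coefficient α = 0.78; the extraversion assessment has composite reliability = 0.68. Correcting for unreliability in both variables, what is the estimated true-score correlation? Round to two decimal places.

0.96

r_true = r_obs / √(r_xx · r_yy) = 0.70 / √(0.78 × 0.68) = 0.70 / √0.5304 = 0.70 / 0.7283 ≈ 0.96.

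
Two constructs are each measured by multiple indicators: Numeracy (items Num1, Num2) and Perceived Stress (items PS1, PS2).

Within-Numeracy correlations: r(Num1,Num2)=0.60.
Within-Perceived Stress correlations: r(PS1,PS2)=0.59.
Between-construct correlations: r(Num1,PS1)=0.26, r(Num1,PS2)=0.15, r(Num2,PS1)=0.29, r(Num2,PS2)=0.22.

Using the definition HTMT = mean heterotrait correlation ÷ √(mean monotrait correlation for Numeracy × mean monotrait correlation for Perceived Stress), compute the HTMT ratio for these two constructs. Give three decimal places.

Between-construct mean = 0.92/4 = 0.2300.
Mean within-Num = 0.60/1 = 0.6000; mean within-PS = 0.59/1 = 0.5900.
Geometric mean = √(0.6000 × 0.5900) = 0.5950.
HTMT = 0.2300 / 0.5950 = 0.387.

0.387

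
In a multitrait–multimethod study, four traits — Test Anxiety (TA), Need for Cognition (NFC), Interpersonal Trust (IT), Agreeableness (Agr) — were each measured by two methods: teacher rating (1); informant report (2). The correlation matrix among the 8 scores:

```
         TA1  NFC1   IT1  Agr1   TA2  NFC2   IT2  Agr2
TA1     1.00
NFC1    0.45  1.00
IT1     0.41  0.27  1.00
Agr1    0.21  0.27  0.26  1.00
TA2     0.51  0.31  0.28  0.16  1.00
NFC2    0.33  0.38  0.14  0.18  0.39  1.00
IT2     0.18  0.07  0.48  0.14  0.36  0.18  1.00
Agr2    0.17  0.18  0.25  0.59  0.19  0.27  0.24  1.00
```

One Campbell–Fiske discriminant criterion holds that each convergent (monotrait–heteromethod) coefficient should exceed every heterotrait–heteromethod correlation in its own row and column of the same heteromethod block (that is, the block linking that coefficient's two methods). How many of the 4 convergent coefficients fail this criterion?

0

Convergent coefficients and their comparison sets:
TA (methods 1·2): 0.51 vs {0.33, 0.31, 0.18, 0.28, 0.17, 0.16} → pass.
NFC (methods 1·2): 0.38 vs {0.31, 0.33, 0.07, 0.14, 0.18, 0.18} → pass.
IT (methods 1·2): 0.48 vs {0.28, 0.18, 0.14, 0.07, 0.25, 0.14} → pass.
Agr (methods 1·2): 0.59 vs {0.16, 0.17, 0.18, 0.18, 0.14, 0.25} → pass.
0 of 4 fail.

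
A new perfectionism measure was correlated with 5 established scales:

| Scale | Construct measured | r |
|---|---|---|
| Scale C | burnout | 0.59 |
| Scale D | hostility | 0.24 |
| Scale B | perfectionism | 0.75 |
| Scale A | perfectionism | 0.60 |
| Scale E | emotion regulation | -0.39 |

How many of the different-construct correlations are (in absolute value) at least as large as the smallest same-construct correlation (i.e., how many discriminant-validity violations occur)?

0

Convergent (same construct = perfectionism): Scale B, Scale A.
Smallest convergent = 0.60. Discriminant |r|: 0.59, 0.24, 0.39; count ≥ 0.60 → 0.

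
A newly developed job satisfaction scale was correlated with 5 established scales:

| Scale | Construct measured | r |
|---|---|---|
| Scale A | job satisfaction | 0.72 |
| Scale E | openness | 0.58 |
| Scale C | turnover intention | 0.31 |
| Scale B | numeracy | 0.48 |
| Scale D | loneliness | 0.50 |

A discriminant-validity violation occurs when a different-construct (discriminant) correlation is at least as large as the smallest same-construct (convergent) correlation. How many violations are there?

0

Convergent (same construct = job satisfaction): Scale A.
Smallest convergent = 0.72. Discriminant values: 0.58, 0.31, 0.48, 0.50; count ≥ 0.72 → 0.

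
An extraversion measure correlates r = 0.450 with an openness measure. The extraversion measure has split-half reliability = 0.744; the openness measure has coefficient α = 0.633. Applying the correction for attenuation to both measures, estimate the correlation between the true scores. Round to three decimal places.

r_true = r_obs / √(r_xx · r_yy) = 0.450 / √(0.744 × 0.633) = 0.450 / √0.470952 = 0.450 / 0.6863 ≈ 0.656.

0.656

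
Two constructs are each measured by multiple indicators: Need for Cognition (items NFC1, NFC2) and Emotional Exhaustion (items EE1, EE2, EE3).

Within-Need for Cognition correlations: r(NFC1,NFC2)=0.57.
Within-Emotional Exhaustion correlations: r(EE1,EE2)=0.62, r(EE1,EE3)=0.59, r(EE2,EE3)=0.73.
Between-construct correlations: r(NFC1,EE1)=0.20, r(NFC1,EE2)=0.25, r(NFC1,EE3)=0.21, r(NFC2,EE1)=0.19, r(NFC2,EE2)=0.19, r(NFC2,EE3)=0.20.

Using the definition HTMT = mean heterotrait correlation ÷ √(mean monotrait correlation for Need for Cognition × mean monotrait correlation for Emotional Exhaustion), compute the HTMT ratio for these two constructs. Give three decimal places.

0.340

Mean heterotrait r = 1.24/6 = 0.2067.
Mean within-NFC = 0.57/1 = 0.5700; mean within-EE = 1.94/3 = 0.6467.
Geometric mean = √(0.5700 × 0.6467) = 0.6071.
HTMT = 0.2067 / 0.6071 = 0.340.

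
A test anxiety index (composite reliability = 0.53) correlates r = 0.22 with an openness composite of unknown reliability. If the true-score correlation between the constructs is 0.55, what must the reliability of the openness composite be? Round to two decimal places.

0.30

r_true = r_obs / √(r_xx · r_yy) ⇒ 0.55 = 0.22 / √(0.53 · r_yy).
√(0.53 · r_yy) = 0.22 / 0.55 = 0.4000; 0.53 · r_yy = 0.1600; r_yy = 0.1600 / 0.53 ≈ 0.30.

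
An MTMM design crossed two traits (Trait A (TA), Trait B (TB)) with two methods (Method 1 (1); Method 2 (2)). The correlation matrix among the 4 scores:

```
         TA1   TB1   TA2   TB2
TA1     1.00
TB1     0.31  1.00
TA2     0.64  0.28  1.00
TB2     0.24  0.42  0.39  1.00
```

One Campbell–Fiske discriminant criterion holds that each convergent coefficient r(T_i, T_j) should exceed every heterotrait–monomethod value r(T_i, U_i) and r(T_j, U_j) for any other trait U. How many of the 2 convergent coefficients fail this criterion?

Each convergent coefficient versus the relevant comparison correlations:
TA (methods 1·2): 0.64 vs {0.31, 0.39} → pass.
TB (methods 1·2): 0.42 vs {0.31, 0.39} → pass.
0 of 2 fail.

0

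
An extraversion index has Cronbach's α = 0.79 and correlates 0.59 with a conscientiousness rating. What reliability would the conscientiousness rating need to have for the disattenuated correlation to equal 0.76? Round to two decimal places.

0.76

r_true = r_obs / √(r_xx · r_yy) ⇒ 0.76 = 0.59 / √(0.79 · r_yy).
√(0.79 · r_yy) = 0.59 / 0.76 = 0.7763; 0.79 · r_yy = 0.6026; r_yy = 0.6026 / 0.79 ≈ 0.76.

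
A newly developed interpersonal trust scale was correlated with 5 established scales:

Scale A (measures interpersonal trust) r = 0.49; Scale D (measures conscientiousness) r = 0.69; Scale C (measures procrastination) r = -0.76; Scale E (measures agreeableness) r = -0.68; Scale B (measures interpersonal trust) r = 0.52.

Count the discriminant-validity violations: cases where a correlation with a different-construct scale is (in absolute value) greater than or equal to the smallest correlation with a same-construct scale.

Convergent (same construct = interpersonal trust): Scale A, Scale B.
Smallest convergent = 0.49. Discriminant |r|: 0.69, 0.76, 0.68; count ≥ 0.49 → 3.

3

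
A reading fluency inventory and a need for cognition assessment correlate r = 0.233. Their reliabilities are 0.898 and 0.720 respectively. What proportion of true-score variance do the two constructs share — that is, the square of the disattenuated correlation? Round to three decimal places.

Disattenuated r = 0.233 / √(0.898 × 0.720) = 0.233 / 0.8041 = 0.2898.
Shared true-score variance = 0.2898² = 0.0840 ≈ 0.084.

0.084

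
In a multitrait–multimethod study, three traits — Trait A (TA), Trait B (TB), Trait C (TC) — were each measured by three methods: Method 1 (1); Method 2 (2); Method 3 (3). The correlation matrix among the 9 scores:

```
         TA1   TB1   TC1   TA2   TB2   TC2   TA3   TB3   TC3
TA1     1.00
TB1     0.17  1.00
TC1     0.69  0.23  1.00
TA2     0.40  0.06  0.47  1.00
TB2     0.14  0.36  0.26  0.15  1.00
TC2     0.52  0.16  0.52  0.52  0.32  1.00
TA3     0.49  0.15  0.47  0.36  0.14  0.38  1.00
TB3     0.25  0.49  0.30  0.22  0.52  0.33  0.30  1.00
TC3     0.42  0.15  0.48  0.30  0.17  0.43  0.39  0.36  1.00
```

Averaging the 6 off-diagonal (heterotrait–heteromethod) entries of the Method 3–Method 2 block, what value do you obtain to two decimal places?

HTHM values (method 3 × method 2): 0.14, 0.38, 0.22, 0.33, 0.30, 0.17; mean = 1.54/6 = 0.26.

0.26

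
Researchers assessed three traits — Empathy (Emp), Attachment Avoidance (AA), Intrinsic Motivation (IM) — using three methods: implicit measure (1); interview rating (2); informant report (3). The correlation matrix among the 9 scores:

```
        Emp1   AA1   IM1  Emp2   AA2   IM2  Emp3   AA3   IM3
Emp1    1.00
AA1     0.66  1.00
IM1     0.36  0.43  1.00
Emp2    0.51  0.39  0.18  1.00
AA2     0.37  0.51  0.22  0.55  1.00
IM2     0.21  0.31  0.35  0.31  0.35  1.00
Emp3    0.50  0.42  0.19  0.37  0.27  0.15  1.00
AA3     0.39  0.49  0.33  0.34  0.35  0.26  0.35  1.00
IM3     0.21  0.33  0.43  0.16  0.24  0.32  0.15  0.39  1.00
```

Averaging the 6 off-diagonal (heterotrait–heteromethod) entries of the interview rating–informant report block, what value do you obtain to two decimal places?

HTHM values (method 2 × method 3): 0.34, 0.16, 0.27, 0.24, 0.15, 0.26; mean = 1.42/6 = 0.24.

0.24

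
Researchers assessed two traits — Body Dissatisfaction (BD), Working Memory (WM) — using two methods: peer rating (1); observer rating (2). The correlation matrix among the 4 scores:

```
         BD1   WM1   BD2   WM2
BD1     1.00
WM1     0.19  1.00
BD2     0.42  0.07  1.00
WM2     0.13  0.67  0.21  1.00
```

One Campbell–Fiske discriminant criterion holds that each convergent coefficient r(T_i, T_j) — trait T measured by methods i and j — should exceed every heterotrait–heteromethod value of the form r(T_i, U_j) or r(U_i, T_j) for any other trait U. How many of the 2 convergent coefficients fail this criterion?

0

Checking each validity diagonal entry against its comparison values:
BD (methods 1·2): 0.42 vs {0.13, 0.07} → pass.
WM (methods 1·2): 0.67 vs {0.07, 0.13} → pass.
0 of 2 fail.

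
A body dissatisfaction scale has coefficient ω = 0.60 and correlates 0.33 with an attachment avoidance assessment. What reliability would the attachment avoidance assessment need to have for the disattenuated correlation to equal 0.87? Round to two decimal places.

0.24

r_true = r_obs / √(r_xx · r_yy) ⇒ 0.87 = 0.33 / √(0.60 · r_yy).
√(0.60 · r_yy) = 0.33 / 0.87 = 0.3793; 0.60 · r_yy = 0.1439; r_yy = 0.1439 / 0.60 ≈ 0.24.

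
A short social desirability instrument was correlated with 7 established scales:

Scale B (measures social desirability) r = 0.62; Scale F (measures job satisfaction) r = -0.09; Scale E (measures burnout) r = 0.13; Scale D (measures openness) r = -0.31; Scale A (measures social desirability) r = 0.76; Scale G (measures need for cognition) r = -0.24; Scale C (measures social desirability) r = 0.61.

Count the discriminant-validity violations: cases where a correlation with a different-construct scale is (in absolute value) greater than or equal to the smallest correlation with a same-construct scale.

0

Convergent (same construct = social desirability): Scale B, Scale A, Scale C.
Smallest convergent = 0.61. Discriminant |r|: 0.09, 0.13, 0.31, 0.24; count ≥ 0.61 → 0.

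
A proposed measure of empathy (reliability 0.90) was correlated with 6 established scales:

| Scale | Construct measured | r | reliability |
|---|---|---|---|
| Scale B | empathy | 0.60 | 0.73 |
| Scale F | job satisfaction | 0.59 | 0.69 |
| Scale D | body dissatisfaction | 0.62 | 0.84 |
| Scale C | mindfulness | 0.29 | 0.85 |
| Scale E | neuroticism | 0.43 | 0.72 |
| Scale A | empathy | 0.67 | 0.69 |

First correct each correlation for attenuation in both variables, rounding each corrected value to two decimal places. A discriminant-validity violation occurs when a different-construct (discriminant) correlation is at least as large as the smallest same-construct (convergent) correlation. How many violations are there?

Disattenuated r (r / √(r_scale · r_new)):
  Scale B (conv): 0.60 / √(0.73·0.90) = 0.74
  Scale F (disc): 0.59 / √(0.69·0.90) = 0.75
  Scale D (disc): 0.62 / √(0.84·0.90) = 0.71
  Scale C (disc): 0.29 / √(0.85·0.90) = 0.33
  Scale E (disc): 0.43 / √(0.72·0.90) = 0.53
  Scale A (conv): 0.67 / √(0.69·0.90) = 0.85
Smallest convergent = 0.74. Discriminant values: 0.75, 0.71, 0.33, 0.53; count ≥ 0.74 → 1.

1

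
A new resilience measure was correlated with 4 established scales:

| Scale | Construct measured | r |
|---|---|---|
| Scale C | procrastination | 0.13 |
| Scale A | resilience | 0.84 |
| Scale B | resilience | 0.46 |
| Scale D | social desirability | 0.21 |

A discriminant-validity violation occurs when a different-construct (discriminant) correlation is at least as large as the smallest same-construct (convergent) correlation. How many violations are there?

0

Convergent (same construct = resilience): Scale A, Scale B.
Smallest convergent = 0.46. Discriminant values: 0.13, 0.21; count ≥ 0.46 → 0.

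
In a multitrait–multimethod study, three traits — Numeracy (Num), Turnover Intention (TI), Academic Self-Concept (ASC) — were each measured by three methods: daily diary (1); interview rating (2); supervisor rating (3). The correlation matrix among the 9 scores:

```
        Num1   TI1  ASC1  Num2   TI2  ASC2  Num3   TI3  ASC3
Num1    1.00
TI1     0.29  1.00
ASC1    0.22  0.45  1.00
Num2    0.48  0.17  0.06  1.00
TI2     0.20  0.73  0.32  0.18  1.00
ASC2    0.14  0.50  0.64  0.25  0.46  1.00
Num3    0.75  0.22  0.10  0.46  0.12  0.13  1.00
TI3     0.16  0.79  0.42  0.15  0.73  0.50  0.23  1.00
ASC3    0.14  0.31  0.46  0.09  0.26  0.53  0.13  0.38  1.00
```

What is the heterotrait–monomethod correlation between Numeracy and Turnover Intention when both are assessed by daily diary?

0.29

Different traits, same method: r(Num1, TI1) = 0.29.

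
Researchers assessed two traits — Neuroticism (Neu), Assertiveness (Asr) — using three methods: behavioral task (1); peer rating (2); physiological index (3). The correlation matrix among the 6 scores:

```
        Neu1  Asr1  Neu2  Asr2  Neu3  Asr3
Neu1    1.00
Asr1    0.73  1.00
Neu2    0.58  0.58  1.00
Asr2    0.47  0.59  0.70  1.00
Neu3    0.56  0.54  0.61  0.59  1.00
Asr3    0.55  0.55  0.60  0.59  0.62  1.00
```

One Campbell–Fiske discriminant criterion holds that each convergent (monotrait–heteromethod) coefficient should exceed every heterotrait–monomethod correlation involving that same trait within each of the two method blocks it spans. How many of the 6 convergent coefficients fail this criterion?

Convergent coefficients and their comparison sets:
Neu (methods 1·2): 0.58 vs {0.73, 0.70} → fail.
Neu (methods 1·3): 0.56 vs {0.73, 0.62} → fail.
Neu (methods 2·3): 0.61 vs {0.70, 0.62} → fail.
Asr (methods 1·2): 0.59 vs {0.73, 0.70} → fail.
Asr (methods 1·3): 0.55 vs {0.73, 0.62} → fail.
Asr (methods 2·3): 0.59 vs {0.70, 0.62} → fail.
6 of 6 fail.

6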